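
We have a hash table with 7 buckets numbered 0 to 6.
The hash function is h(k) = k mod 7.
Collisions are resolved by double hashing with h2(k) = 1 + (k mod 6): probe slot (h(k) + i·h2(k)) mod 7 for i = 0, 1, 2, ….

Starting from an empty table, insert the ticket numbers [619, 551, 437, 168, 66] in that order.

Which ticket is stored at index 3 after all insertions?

619

619: h=3 => slot 3
551: h=5 => slot 5
437: h=3, h2=6, probe 3,2 => slot 2
168: h=0 => slot 0
66: h=3, h2=1, probe 3,4 => slot 4
Table: [168, _, 437, 619, 66, 551, _]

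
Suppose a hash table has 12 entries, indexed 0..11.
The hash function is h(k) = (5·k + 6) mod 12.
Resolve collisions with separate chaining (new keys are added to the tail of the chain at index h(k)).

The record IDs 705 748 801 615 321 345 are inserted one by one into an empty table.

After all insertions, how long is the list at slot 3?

4

705 → bucket 3
748 → bucket 2
801 → bucket 3 (collision)
615 → bucket 9
321 → bucket 3 (collision)
345 → bucket 3 (collision)
Final buckets:
0: _
1: _
2: 748
3: 705 -> 801 -> 321 -> 345
4: _
5: _
6: _
7: _
8: _
9: 615
10: _
11: _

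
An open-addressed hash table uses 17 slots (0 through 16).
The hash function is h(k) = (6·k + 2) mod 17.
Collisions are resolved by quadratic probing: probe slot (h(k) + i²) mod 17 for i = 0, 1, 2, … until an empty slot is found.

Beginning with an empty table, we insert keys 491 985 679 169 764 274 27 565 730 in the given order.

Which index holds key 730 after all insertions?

491 hashes to 7; slot 7 is free -> place at 7.
985 hashes to 13; slot 13 is free -> place at 13.
679 hashes to 13; 13 taken -> place at 14.
169 hashes to 13; 13,14 taken -> place at 0.
764 hashes to 13; 13,14,0 taken -> place at 5.
274 hashes to 14; 14 taken -> place at 15.
27 hashes to 11; slot 11 is free -> place at 11.
565 hashes to 9; slot 9 is free -> place at 9.
730 hashes to 13; 13,14,0,5 taken -> place at 12.
Table: [169, —, —, —, —, 764, —, 491, —, 565, —, 27, 730, 985, 679, 274, —]

12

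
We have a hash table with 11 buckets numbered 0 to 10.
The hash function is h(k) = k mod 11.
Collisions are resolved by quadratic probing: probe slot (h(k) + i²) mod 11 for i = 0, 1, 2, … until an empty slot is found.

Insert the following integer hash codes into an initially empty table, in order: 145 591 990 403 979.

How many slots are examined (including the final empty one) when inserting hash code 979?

2

145: h=2 -> slot 2
591: h=8 -> slot 8
990: h=0 -> slot 0
403: h=7 -> slot 7
979: h=0, probe 0,1 -> slot 1
Table: [990, 979, 145, ., ., ., ., 403, 591, ., .]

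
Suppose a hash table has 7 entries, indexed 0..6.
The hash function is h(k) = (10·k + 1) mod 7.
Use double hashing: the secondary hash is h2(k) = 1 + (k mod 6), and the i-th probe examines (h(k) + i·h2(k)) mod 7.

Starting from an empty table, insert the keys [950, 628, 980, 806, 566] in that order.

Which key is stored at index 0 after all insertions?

950 hashes to 2; slot 2 is free => place at 2.
628 hashes to 2, h2=5; 2 taken => place at 0.
980 hashes to 1; slot 1 is free => place at 1.
806 hashes to 4; slot 4 is free => place at 4.
566 hashes to 5; slot 5 is free => place at 5.
Table: [628, 980, 950, _, 806, 566, _]

628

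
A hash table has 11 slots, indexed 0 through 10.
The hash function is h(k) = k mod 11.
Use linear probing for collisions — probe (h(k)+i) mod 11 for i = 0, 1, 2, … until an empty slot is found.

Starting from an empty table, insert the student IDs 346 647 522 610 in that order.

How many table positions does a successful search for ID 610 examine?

Insert 346: h=5, slot 5 empty → index 5.
Insert 647: h=9, slot 9 empty → index 9.
Insert 522: h=5, slot 5 occupied → index 6.
Insert 610: h=5, slots 5,6 occupied → index 7.
Table: [—, —, —, —, —, 346, 522, 610, —, 647, —]
Lookup 610: h=5, probe 5,6,7 → found at 7.

3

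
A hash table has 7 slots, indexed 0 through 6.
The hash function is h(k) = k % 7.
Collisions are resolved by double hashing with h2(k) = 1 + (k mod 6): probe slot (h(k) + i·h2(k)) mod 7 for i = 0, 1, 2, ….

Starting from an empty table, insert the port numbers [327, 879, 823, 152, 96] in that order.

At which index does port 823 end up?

327 hashes to 5; slot 5 is free => place at 5.
879 hashes to 4; slot 4 is free => place at 4.
823 hashes to 4, h2=2; 4 taken => place at 6.
152 hashes to 5, h2=3; 5 taken => place at 1.
96 hashes to 5, h2=1; 5,6 taken => place at 0.
Table: [96, 152, ., ., 879, 327, 823]

6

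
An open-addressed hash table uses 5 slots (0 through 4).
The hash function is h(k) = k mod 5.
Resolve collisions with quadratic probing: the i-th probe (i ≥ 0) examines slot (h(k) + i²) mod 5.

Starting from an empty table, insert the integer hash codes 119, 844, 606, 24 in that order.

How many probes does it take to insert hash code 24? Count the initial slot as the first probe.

3

119 hashes to 4; slot 4 is free => place at 4.
844 hashes to 4; 4 taken => place at 0.
606 hashes to 1; slot 1 is free => place at 1.
24 hashes to 4; 4,0 taken => place at 3.
Table: [844, 606, —, 24, 119]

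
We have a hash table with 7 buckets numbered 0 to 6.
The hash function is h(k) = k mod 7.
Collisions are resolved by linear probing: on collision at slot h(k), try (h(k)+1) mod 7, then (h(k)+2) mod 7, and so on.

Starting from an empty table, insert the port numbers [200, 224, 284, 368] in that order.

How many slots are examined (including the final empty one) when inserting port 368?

3

200: h=4 -> slot 4
224: h=0 -> slot 0
284: h=4, probe 4,5 -> slot 5
368: h=4, probe 4,5,6 -> slot 6
Table: [224, ∅, ∅, ∅, 200, 284, 368]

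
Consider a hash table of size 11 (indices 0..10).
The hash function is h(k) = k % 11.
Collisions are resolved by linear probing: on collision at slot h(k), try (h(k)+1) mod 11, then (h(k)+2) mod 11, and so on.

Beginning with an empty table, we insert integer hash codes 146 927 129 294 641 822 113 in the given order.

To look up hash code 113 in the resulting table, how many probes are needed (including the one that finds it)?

Insert 146: h=3, slot 3 empty → index 3.
Insert 927: h=3, slot 3 occupied → index 4.
Insert 129: h=8, slot 8 empty → index 8.
Insert 294: h=8, slot 8 occupied → index 9.
Insert 641: h=3, slots 3,4 occupied → index 5.
Insert 822: h=8, slots 8,9 occupied → index 10.
Insert 113: h=3, slots 3,4,5 occupied → index 6.
Table: [∅, ∅, ∅, 146, 927, 641, 113, ∅, 129, 294, 822]
Lookup 113: h=3, probe 3,4,5,6 → found at 6.

4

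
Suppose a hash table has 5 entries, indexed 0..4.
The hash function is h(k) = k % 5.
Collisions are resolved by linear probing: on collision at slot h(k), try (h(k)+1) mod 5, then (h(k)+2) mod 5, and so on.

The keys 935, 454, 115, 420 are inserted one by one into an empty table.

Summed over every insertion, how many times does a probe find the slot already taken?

935: h=0 => slot 0
454: h=4 => slot 4
115: h=0, probe 0,1 => slot 1
420: h=0, probe 0,1,2 => slot 2
Table: [935, 115, 420, ∅, 454]

3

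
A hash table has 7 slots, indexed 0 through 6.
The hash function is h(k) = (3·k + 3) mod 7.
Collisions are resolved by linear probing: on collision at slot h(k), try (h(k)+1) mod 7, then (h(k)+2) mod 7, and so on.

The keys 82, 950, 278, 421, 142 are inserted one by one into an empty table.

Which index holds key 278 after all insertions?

6

Insert 82: h=4, slot 4 empty -> index 4.
Insert 950: h=4, slot 4 occupied -> index 5.
Insert 278: h=4, slots 4,5 occupied -> index 6.
Insert 421: h=6, slot 6 occupied -> index 0.
Insert 142: h=2, slot 2 empty -> index 2.
Table: [421, —, 142, —, 82, 950, 278]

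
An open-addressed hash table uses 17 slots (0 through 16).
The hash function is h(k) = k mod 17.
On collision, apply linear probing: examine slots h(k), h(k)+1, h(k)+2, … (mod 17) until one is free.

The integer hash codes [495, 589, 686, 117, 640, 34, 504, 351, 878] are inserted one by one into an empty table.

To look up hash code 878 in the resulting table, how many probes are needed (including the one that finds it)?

6

Insert 495: h=2, slot 2 empty => index 2.
Insert 589: h=11, slot 11 empty => index 11.
Insert 686: h=6, slot 6 empty => index 6.
Insert 117: h=15, slot 15 empty => index 15.
Insert 640: h=11, slot 11 occupied => index 12.
Insert 34: h=0, slot 0 empty => index 0.
Insert 504: h=11, slots 11,12 occupied => index 13.
Insert 351: h=11, slots 11,12,13 occupied => index 14.
Insert 878: h=11, slots 11,12,13,14,15 occupied => index 16.
Table: [34, _, 495, _, _, _, 686, _, _, _, _, 589, 640, 504, 351, 117, 878]
Lookup 878: h=11, probe 11,12,13,14,15,16 → found at 16.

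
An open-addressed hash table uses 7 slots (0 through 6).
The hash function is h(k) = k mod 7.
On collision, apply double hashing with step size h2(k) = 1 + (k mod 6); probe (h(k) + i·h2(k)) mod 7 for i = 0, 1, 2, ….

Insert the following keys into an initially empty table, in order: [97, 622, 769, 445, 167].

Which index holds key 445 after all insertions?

Insert 97: h=6, slot 6 empty -> index 6.
Insert 622: h=6, h2=5, slot 6 occupied -> index 4.
Insert 769: h=6, h2=2, slot 6 occupied -> index 1.
Insert 445: h=4, h2=2, slots 4,6,1 occupied -> index 3.
Insert 167: h=6, h2=6, slot 6 occupied -> index 5.
Table: [—, 769, —, 445, 622, 167, 97]

3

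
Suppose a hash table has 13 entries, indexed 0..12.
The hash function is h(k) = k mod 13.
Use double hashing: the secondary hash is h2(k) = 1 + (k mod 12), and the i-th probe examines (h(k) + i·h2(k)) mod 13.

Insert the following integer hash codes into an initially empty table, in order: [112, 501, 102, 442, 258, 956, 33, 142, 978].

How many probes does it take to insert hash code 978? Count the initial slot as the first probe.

112 hashes to 8; slot 8 is free → place at 8.
501 hashes to 7; slot 7 is free → place at 7.
102 hashes to 11; slot 11 is free → place at 11.
442 hashes to 0; slot 0 is free → place at 0.
258 hashes to 11, h2=7; 11 taken → place at 5.
956 hashes to 7, h2=9; 7 taken → place at 3.
33 hashes to 7, h2=10; 7 taken → place at 4.
142 hashes to 12; slot 12 is free → place at 12.
978 hashes to 3, h2=7; 3 taken → place at 10.
Table: [442, —, —, 956, 33, 258, —, 501, 112, —, 978, 102, 142]

2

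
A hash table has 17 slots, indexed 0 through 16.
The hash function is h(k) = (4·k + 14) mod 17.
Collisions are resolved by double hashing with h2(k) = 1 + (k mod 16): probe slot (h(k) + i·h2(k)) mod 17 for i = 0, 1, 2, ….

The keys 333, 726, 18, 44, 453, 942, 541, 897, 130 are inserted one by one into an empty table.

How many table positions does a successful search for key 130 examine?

333: h=3 => slot 3
726: h=11 => slot 11
18: h=1 => slot 1
44: h=3, h2=13, probe 3,16 => slot 16
453: h=7 => slot 7
942: h=8 => slot 8
541: h=2 => slot 2
897: h=15 => slot 15
130: h=7, h2=3, probe 7,10 => slot 10
Table: [_, 18, 541, 333, _, _, _, 453, 942, _, 130, 726, _, _, _, 897, 44]
Lookup 130: h=7, h2=3, probe 7,10 → found at 10.

2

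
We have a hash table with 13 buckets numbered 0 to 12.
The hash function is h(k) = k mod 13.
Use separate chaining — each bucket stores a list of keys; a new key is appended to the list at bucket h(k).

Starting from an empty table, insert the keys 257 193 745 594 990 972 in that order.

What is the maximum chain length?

Insert 257: h=10, bucket 10 empty → new chain.
Insert 193: h=11, bucket 11 empty → new chain.
Insert 745: h=4, bucket 4 empty → new chain.
Insert 594: h=9, bucket 9 empty → new chain.
Insert 990: h=2, bucket 2 empty → new chain.
Insert 972: h=10, bucket 10 nonempty → append to chain.
Final buckets:
0: _
1: _
2: 990
3: _
4: 745
5: _
6: _
7: _
8: _
9: 594
10: 257 -> 972
11: 193
12: _

2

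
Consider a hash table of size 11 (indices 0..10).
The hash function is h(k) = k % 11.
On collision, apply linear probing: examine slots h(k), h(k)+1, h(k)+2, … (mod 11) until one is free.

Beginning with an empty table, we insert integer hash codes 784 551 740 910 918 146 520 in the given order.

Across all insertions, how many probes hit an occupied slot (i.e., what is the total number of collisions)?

8

Insert 784: h=3, slot 3 empty => index 3.
Insert 551: h=1, slot 1 empty => index 1.
Insert 740: h=3, slot 3 occupied => index 4.
Insert 910: h=8, slot 8 empty => index 8.
Insert 918: h=5, slot 5 empty => index 5.
Insert 146: h=3, slots 3,4,5 occupied => index 6.
Insert 520: h=3, slots 3,4,5,6 occupied => index 7.
Table: [—, 551, —, 784, 740, 918, 146, 520, 910, —, —]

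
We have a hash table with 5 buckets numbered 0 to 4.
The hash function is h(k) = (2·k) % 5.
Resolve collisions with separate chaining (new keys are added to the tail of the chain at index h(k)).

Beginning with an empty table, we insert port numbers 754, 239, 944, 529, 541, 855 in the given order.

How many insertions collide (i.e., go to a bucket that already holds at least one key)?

Insert 754: h=3, bucket 3 empty → new chain.
Insert 239: h=3, bucket 3 nonempty → append to chain.
Insert 944: h=3, bucket 3 nonempty → append to chain.
Insert 529: h=3, bucket 3 nonempty → append to chain.
Insert 541: h=2, bucket 2 empty → new chain.
Insert 855: h=0, bucket 0 empty → new chain.
Final buckets:
0: 855
1: —
2: 541
3: 754 -> 239 -> 944 -> 529
4: —

3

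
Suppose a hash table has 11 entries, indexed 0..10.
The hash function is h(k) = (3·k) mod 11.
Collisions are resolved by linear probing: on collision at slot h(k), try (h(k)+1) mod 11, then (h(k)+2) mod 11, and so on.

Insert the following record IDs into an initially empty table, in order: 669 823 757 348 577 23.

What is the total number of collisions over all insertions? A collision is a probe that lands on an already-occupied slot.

Insert 669: h=5, slot 5 empty => index 5.
Insert 823: h=5, slot 5 occupied => index 6.
Insert 757: h=5, slots 5,6 occupied => index 7.
Insert 348: h=10, slot 10 empty => index 10.
Insert 577: h=4, slot 4 empty => index 4.
Insert 23: h=3, slot 3 empty => index 3.
Table: [_, _, _, 23, 577, 669, 823, 757, _, _, 348]

3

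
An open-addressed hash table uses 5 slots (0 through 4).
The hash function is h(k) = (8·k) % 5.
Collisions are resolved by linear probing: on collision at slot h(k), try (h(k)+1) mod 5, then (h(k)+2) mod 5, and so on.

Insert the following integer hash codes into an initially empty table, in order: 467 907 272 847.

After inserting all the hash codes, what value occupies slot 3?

272

467 hashes to 1; slot 1 is free -> place at 1.
907 hashes to 1; 1 taken -> place at 2.
272 hashes to 1; 1,2 taken -> place at 3.
847 hashes to 1; 1,2,3 taken -> place at 4.
Table: [., 467, 907, 272, 847]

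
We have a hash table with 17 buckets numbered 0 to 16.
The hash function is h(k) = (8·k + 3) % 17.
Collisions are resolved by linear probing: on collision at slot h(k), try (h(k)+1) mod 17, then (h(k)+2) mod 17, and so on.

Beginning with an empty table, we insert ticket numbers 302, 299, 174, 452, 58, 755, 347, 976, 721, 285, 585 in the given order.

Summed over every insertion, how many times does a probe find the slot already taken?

17

302 hashes to 5; slot 5 is free → place at 5.
299 hashes to 15; slot 15 is free → place at 15.
174 hashes to 1; slot 1 is free → place at 1.
452 hashes to 15; 15 taken → place at 16.
58 hashes to 8; slot 8 is free → place at 8.
755 hashes to 8; 8 taken → place at 9.
347 hashes to 8; 8,9 taken → place at 10.
976 hashes to 8; 8,9,10 taken → place at 11.
721 hashes to 8; 8,9,10,11 taken → place at 12.
285 hashes to 5; 5 taken → place at 6.
585 hashes to 8; 8,9,10,11,12 taken → place at 13.
Table: [_, 174, _, _, _, 302, 285, _, 58, 755, 347, 976, 721, 585, _, 299, 452]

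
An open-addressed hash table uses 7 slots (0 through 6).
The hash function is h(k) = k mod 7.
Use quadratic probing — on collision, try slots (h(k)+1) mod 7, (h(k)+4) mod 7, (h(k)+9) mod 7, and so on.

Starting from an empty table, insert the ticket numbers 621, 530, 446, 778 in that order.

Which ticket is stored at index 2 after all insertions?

Insert 621: h=5, slot 5 empty → index 5.
Insert 530: h=5, slot 5 occupied → index 6.
Insert 446: h=5, slots 5,6 occupied → index 2.
Insert 778: h=1, slot 1 empty → index 1.
Table: [_, 778, 446, _, _, 621, 530]

446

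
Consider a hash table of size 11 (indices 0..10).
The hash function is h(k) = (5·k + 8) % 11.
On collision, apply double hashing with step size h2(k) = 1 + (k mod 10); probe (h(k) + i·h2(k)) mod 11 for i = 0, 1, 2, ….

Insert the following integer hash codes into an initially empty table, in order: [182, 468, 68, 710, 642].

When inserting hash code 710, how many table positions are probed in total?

Insert 182: h=5, slot 5 empty => index 5.
Insert 468: h=5, h2=9, slot 5 occupied => index 3.
Insert 68: h=7, slot 7 empty => index 7.
Insert 710: h=5, h2=1, slot 5 occupied => index 6.
Insert 642: h=6, h2=3, slot 6 occupied => index 9.
Table: [_, _, _, 468, _, 182, 710, 68, _, 642, _]

2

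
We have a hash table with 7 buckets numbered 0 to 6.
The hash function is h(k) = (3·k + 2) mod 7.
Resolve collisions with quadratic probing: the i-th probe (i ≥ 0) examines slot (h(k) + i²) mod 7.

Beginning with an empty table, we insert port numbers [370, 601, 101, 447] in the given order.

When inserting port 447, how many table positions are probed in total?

370 hashes to 6; slot 6 is free => place at 6.
601 hashes to 6; 6 taken => place at 0.
101 hashes to 4; slot 4 is free => place at 4.
447 hashes to 6; 6,0 taken => place at 3.
Table: [601, _, _, 447, 101, _, 370]

3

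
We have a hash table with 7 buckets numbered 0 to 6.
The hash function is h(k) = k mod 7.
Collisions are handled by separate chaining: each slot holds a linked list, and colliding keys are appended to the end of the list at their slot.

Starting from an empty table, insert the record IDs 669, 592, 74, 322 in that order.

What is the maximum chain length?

3

669 -> bucket 4
592 -> bucket 4 (collision)
74 -> bucket 4 (collision)
322 -> bucket 0
Final buckets:
0: 322
1: ∅
2: ∅
3: ∅
4: 669 -> 592 -> 74
5: ∅
6: ∅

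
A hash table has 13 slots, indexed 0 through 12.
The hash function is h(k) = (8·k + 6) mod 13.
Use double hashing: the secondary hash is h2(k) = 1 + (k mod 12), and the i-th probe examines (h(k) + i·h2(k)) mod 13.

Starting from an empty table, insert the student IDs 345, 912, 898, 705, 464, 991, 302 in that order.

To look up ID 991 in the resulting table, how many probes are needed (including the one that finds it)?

2

345 hashes to 10; slot 10 is free -> place at 10.
912 hashes to 9; slot 9 is free -> place at 9.
898 hashes to 1; slot 1 is free -> place at 1.
705 hashes to 4; slot 4 is free -> place at 4.
464 hashes to 0; slot 0 is free -> place at 0.
991 hashes to 4, h2=8; 4 taken -> place at 12.
302 hashes to 4, h2=3; 4 taken -> place at 7.
Table: [464, 898, _, _, 705, _, _, 302, _, 912, 345, _, 991]
Lookup 991: h=4, h2=8, probe 4,12 → found at 12.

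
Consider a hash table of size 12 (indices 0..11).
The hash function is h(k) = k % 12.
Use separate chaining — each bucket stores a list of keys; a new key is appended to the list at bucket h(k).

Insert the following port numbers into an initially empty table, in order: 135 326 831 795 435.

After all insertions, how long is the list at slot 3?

4

135 → bucket 3
326 → bucket 2
831 → bucket 3 (collision)
795 → bucket 3 (collision)
435 → bucket 3 (collision)
Final buckets:
0: —
1: —
2: 326
3: 135 -> 831 -> 795 -> 435
4: —
5: —
6: —
7: —
8: —
9: —
10: —
11: —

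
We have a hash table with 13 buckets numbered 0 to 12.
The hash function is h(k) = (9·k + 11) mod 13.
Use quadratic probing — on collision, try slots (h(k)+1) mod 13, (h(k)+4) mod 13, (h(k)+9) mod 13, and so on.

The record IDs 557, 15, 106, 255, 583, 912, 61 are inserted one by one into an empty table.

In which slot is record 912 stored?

557 hashes to 6; slot 6 is free -> place at 6.
15 hashes to 3; slot 3 is free -> place at 3.
106 hashes to 3; 3 taken -> place at 4.
255 hashes to 5; slot 5 is free -> place at 5.
583 hashes to 6; 6 taken -> place at 7.
912 hashes to 3; 3,4,7 taken -> place at 12.
61 hashes to 1; slot 1 is free -> place at 1.
Table: [., 61, ., 15, 106, 255, 557, 583, ., ., ., ., 912]

12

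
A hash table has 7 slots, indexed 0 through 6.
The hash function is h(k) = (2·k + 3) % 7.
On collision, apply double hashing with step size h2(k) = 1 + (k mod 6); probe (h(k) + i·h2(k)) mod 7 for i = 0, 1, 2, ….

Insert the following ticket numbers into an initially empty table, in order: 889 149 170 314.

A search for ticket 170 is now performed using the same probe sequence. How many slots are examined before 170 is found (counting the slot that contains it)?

3

Insert 889: h=3, slot 3 empty => index 3.
Insert 149: h=0, slot 0 empty => index 0.
Insert 170: h=0, h2=3, slots 0,3 occupied => index 6.
Insert 314: h=1, slot 1 empty => index 1.
Table: [149, 314, _, 889, _, _, 170]
Lookup 170: h=0, h2=3, probe 0,3,6 → found at 6.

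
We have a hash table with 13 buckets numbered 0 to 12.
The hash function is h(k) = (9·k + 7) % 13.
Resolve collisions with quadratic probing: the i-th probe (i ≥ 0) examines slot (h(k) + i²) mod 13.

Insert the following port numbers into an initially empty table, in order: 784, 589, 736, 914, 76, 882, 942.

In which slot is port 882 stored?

3

784: h=4 → slot 4
589: h=4, probe 4,5 → slot 5
736: h=1 → slot 1
914: h=4, probe 4,5,8 → slot 8
76: h=2 → slot 2
882: h=2, probe 2,3 → slot 3
942: h=9 → slot 9
Table: [., 736, 76, 882, 784, 589, ., ., 914, 942, ., ., .]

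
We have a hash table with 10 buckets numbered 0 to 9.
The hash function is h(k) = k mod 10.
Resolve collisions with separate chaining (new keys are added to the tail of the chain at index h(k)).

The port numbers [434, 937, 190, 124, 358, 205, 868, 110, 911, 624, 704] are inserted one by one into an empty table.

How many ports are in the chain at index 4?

Insert 434: h=4, bucket 4 empty → new chain.
Insert 937: h=7, bucket 7 empty → new chain.
Insert 190: h=0, bucket 0 empty → new chain.
Insert 124: h=4, bucket 4 nonempty → append to chain.
Insert 358: h=8, bucket 8 empty → new chain.
Insert 205: h=5, bucket 5 empty → new chain.
Insert 868: h=8, bucket 8 nonempty → append to chain.
Insert 110: h=0, bucket 0 nonempty → append to chain.
Insert 911: h=1, bucket 1 empty → new chain.
Insert 624: h=4, bucket 4 nonempty → append to chain.
Insert 704: h=4, bucket 4 nonempty → append to chain.
Final buckets:
0: 190 -> 110
1: 911
2: _
3: _
4: 434 -> 124 -> 624 -> 704
5: 205
6: _
7: 937
8: 358 -> 868
9: _

4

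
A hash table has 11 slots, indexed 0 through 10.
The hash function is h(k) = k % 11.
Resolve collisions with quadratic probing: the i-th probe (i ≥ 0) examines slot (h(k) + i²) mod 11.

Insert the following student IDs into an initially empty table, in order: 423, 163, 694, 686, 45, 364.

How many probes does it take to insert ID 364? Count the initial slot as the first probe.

4

423: h=5 -> slot 5
163: h=9 -> slot 9
694: h=1 -> slot 1
686: h=4 -> slot 4
45: h=1, probe 1,2 -> slot 2
364: h=1, probe 1,2,5,10 -> slot 10
Table: [-, 694, 45, -, 686, 423, -, -, -, 163, 364]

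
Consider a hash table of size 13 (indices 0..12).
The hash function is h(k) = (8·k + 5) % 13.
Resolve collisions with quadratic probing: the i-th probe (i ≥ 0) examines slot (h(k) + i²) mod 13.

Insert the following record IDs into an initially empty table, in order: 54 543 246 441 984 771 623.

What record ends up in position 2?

54 hashes to 8; slot 8 is free => place at 8.
543 hashes to 7; slot 7 is free => place at 7.
246 hashes to 10; slot 10 is free => place at 10.
441 hashes to 10; 10 taken => place at 11.
984 hashes to 12; slot 12 is free => place at 12.
771 hashes to 11; 11,12 taken => place at 2.
623 hashes to 10; 10,11 taken => place at 1.
Table: [_, 623, 771, _, _, _, _, 543, 54, _, 246, 441, 984]

771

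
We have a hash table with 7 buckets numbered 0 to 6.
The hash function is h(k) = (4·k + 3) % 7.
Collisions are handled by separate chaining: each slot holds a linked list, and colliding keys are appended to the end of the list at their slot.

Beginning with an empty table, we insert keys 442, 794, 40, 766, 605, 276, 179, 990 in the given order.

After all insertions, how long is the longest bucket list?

Insert 442: h=0, bucket 0 empty -> new chain.
Insert 794: h=1, bucket 1 empty -> new chain.
Insert 40: h=2, bucket 2 empty -> new chain.
Insert 766: h=1, bucket 1 nonempty -> append to chain.
Insert 605: h=1, bucket 1 nonempty -> append to chain.
Insert 276: h=1, bucket 1 nonempty -> append to chain.
Insert 179: h=5, bucket 5 empty -> new chain.
Insert 990: h=1, bucket 1 nonempty -> append to chain.
Final buckets:
0: 442
1: 794 -> 766 -> 605 -> 276 -> 990
2: 40
3: —
4: —
5: 179
6: —

5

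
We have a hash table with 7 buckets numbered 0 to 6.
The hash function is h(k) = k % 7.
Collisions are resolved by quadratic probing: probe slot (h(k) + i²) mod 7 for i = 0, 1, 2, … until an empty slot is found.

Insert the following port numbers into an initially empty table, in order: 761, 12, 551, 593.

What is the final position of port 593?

0

761: h=5 → slot 5
12: h=5, probe 5,6 → slot 6
551: h=5, probe 5,6,2 → slot 2
593: h=5, probe 5,6,2,0 → slot 0
Table: [593, ., 551, ., ., 761, 12]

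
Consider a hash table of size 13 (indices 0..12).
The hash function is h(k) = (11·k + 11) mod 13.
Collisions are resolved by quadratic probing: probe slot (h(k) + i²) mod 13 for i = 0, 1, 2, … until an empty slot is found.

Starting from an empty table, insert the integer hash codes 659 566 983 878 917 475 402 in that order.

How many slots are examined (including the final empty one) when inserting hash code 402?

3

Insert 659: h=6, slot 6 empty => index 6.
Insert 566: h=10, slot 10 empty => index 10.
Insert 983: h=8, slot 8 empty => index 8.
Insert 878: h=10, slot 10 occupied => index 11.
Insert 917: h=10, slots 10,11 occupied => index 1.
Insert 475: h=10, slots 10,11,1,6 occupied => index 0.
Insert 402: h=0, slots 0,1 occupied => index 4.
Table: [475, 917, ., ., 402, ., 659, ., 983, ., 566, 878, .]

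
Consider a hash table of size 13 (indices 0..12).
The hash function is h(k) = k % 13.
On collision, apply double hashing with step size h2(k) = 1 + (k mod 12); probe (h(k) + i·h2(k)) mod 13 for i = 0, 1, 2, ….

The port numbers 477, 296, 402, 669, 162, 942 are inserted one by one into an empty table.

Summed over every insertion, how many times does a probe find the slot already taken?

3

Insert 477: h=9, slot 9 empty => index 9.
Insert 296: h=10, slot 10 empty => index 10.
Insert 402: h=12, slot 12 empty => index 12.
Insert 669: h=6, slot 6 empty => index 6.
Insert 162: h=6, h2=7, slot 6 occupied => index 0.
Insert 942: h=6, h2=7, slots 6,0 occupied => index 7.
Table: [162, —, —, —, —, —, 669, 942, —, 477, 296, —, 402]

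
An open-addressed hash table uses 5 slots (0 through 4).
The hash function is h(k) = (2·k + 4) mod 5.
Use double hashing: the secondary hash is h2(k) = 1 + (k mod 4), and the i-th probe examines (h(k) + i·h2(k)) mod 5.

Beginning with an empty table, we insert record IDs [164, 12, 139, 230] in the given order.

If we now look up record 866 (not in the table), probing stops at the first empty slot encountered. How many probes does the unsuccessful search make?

4

Insert 164: h=2, slot 2 empty -> index 2.
Insert 12: h=3, slot 3 empty -> index 3.
Insert 139: h=2, h2=4, slot 2 occupied -> index 1.
Insert 230: h=4, slot 4 empty -> index 4.
Table: [_, 139, 164, 12, 230]
Lookup 866: h=1, h2=3, probe 1,4,2,0 → slot 0 empty, not found.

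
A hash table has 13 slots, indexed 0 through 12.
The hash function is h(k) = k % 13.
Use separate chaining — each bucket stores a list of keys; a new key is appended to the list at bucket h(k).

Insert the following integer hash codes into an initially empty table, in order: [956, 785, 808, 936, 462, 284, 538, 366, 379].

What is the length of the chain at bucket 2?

Insert 956: h=7, bucket 7 empty -> new chain.
Insert 785: h=5, bucket 5 empty -> new chain.
Insert 808: h=2, bucket 2 empty -> new chain.
Insert 936: h=0, bucket 0 empty -> new chain.
Insert 462: h=7, bucket 7 nonempty -> append to chain.
Insert 284: h=11, bucket 11 empty -> new chain.
Insert 538: h=5, bucket 5 nonempty -> append to chain.
Insert 366: h=2, bucket 2 nonempty -> append to chain.
Insert 379: h=2, bucket 2 nonempty -> append to chain.
Final buckets:
0: 936
1: -
2: 808 -> 366 -> 379
3: -
4: -
5: 785 -> 538
6: -
7: 956 -> 462
8: -
9: -
10: -
11: 284
12: -

3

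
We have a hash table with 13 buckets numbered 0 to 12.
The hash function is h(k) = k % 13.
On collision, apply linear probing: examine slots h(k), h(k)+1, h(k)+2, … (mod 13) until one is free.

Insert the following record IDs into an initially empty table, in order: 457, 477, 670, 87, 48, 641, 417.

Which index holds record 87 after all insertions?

Insert 457: h=2, slot 2 empty → index 2.
Insert 477: h=9, slot 9 empty → index 9.
Insert 670: h=7, slot 7 empty → index 7.
Insert 87: h=9, slot 9 occupied → index 10.
Insert 48: h=9, slots 9,10 occupied → index 11.
Insert 641: h=4, slot 4 empty → index 4.
Insert 417: h=1, slot 1 empty → index 1.
Table: [∅, 417, 457, ∅, 641, ∅, ∅, 670, ∅, 477, 87, 48, ∅]

10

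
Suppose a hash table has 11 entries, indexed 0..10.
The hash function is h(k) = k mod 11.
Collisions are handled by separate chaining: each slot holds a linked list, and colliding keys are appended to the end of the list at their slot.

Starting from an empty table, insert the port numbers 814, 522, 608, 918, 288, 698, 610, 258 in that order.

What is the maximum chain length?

5

814 → bucket 0
522 → bucket 5
608 → bucket 3
918 → bucket 5 (collision)
288 → bucket 2
698 → bucket 5 (collision)
610 → bucket 5 (collision)
258 → bucket 5 (collision)
Final buckets:
0: 814
1: .
2: 288
3: 608
4: .
5: 522 -> 918 -> 698 -> 610 -> 258
6: .
7: .
8: .
9: .
10: .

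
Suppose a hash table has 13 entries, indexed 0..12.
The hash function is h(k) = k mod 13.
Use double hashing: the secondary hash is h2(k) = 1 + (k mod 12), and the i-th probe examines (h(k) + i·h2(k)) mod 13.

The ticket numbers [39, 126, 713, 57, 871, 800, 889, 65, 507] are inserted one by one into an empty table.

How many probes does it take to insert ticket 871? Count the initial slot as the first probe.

39: h=0 => slot 0
126: h=9 => slot 9
713: h=11 => slot 11
57: h=5 => slot 5
871: h=0, h2=8, probe 0,8 => slot 8
800: h=7 => slot 7
889: h=5, h2=2, probe 5,7,9,11,0,2 => slot 2
65: h=0, h2=6, probe 0,6 => slot 6
507: h=0, h2=4, probe 0,4 => slot 4
Table: [39, ., 889, ., 507, 57, 65, 800, 871, 126, ., 713, .]

2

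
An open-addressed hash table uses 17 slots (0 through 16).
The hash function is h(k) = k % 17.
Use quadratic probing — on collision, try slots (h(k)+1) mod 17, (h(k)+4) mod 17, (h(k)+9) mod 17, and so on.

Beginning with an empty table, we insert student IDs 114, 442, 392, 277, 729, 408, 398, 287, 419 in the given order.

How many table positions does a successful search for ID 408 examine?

3

Insert 114: h=12, slot 12 empty → index 12.
Insert 442: h=0, slot 0 empty → index 0.
Insert 392: h=1, slot 1 empty → index 1.
Insert 277: h=5, slot 5 empty → index 5.
Insert 729: h=15, slot 15 empty → index 15.
Insert 408: h=0, slots 0,1 occupied → index 4.
Insert 398: h=7, slot 7 empty → index 7.
Insert 287: h=15, slot 15 occupied → index 16.
Insert 419: h=11, slot 11 empty → index 11.
Table: [442, 392, ., ., 408, 277, ., 398, ., ., ., 419, 114, ., ., 729, 287]
Lookup 408: h=0, probe 0,1,4 → found at 4.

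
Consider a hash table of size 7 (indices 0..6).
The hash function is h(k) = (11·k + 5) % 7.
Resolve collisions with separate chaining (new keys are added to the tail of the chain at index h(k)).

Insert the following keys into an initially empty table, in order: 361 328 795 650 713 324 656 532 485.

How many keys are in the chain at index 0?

2

Insert 361: h=0, bucket 0 empty -> new chain.
Insert 328: h=1, bucket 1 empty -> new chain.
Insert 795: h=0, bucket 0 nonempty -> append to chain.
Insert 650: h=1, bucket 1 nonempty -> append to chain.
Insert 713: h=1, bucket 1 nonempty -> append to chain.
Insert 324: h=6, bucket 6 empty -> new chain.
Insert 656: h=4, bucket 4 empty -> new chain.
Insert 532: h=5, bucket 5 empty -> new chain.
Insert 485: h=6, bucket 6 nonempty -> append to chain.
Final buckets:
0: 361 -> 795
1: 328 -> 650 -> 713
2: .
3: .
4: 656
5: 532
6: 324 -> 485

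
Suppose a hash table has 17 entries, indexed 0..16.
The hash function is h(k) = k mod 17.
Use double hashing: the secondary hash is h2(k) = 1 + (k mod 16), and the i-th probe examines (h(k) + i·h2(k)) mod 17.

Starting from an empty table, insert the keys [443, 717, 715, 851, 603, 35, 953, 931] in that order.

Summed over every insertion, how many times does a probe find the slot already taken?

6

443: h=1 → slot 1
717: h=3 → slot 3
715: h=1, h2=12, probe 1,13 → slot 13
851: h=1, h2=4, probe 1,5 → slot 5
603: h=8 → slot 8
35: h=1, h2=4, probe 1,5,9 → slot 9
953: h=1, h2=10, probe 1,11 → slot 11
931: h=13, h2=4, probe 13,0 → slot 0
Table: [931, 443, _, 717, _, 851, _, _, 603, 35, _, 953, _, 715, _, _, _]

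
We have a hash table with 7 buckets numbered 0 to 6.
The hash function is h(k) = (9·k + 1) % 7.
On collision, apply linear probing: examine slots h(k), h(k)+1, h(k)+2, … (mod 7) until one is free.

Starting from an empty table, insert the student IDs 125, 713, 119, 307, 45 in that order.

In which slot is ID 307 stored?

125: h=6 => slot 6
713: h=6, probe 6,0 => slot 0
119: h=1 => slot 1
307: h=6, probe 6,0,1,2 => slot 2
45: h=0, probe 0,1,2,3 => slot 3
Table: [713, 119, 307, 45, _, _, 125]

2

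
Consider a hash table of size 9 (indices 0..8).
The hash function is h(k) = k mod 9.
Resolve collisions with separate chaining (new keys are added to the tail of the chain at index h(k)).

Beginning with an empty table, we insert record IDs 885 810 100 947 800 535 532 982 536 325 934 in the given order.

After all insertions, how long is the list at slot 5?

1

885 -> bucket 3
810 -> bucket 0
100 -> bucket 1
947 -> bucket 2
800 -> bucket 8
535 -> bucket 4
532 -> bucket 1 (collision)
982 -> bucket 1 (collision)
536 -> bucket 5
325 -> bucket 1 (collision)
934 -> bucket 7
Final buckets:
0: 810
1: 100 -> 532 -> 982 -> 325
2: 947
3: 885
4: 535
5: 536
6: ∅
7: 934
8: 800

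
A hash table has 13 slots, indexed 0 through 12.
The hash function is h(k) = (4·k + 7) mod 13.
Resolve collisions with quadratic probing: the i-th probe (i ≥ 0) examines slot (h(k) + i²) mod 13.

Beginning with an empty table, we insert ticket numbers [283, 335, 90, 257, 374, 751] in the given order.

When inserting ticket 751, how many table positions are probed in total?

283 hashes to 8; slot 8 is free → place at 8.
335 hashes to 8; 8 taken → place at 9.
90 hashes to 3; slot 3 is free → place at 3.
257 hashes to 8; 8,9 taken → place at 12.
374 hashes to 8; 8,9,12 taken → place at 4.
751 hashes to 8; 8,9,12,4 taken → place at 11.
Table: [., ., ., 90, 374, ., ., ., 283, 335, ., 751, 257]

5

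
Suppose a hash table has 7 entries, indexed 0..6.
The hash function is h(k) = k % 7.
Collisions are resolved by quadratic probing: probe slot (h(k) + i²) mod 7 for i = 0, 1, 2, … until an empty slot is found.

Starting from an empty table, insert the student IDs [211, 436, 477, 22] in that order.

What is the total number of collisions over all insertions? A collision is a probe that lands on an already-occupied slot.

5

Insert 211: h=1, slot 1 empty → index 1.
Insert 436: h=2, slot 2 empty → index 2.
Insert 477: h=1, slots 1,2 occupied → index 5.
Insert 22: h=1, slots 1,2,5 occupied → index 3.
Table: [-, 211, 436, 22, -, 477, -]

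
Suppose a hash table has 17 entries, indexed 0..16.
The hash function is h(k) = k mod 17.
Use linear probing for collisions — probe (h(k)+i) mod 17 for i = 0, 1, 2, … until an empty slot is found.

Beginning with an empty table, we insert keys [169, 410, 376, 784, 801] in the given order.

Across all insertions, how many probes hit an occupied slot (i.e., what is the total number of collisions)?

6

169 hashes to 16; slot 16 is free → place at 16.
410 hashes to 2; slot 2 is free → place at 2.
376 hashes to 2; 2 taken → place at 3.
784 hashes to 2; 2,3 taken → place at 4.
801 hashes to 2; 2,3,4 taken → place at 5.
Table: [_, _, 410, 376, 784, 801, _, _, _, _, _, _, _, _, _, _, 169]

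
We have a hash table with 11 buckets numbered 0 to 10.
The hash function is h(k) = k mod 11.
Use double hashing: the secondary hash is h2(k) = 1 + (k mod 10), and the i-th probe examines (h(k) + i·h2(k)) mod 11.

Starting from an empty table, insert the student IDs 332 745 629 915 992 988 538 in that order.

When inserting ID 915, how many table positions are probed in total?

332: h=2 => slot 2
745: h=8 => slot 8
629: h=2, h2=10, probe 2,1 => slot 1
915: h=2, h2=6, probe 2,8,3 => slot 3
992: h=2, h2=3, probe 2,5 => slot 5
988: h=9 => slot 9
538: h=10 => slot 10
Table: [—, 629, 332, 915, —, 992, —, —, 745, 988, 538]

3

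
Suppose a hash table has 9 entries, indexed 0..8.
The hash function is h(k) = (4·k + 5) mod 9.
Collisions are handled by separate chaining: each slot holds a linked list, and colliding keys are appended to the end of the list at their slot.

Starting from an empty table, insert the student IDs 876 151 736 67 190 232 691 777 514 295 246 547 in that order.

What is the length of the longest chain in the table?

Insert 876: h=8, bucket 8 empty → new chain.
Insert 151: h=6, bucket 6 empty → new chain.
Insert 736: h=6, bucket 6 nonempty → append to chain.
Insert 67: h=3, bucket 3 empty → new chain.
Insert 190: h=0, bucket 0 empty → new chain.
Insert 232: h=6, bucket 6 nonempty → append to chain.
Insert 691: h=6, bucket 6 nonempty → append to chain.
Insert 777: h=8, bucket 8 nonempty → append to chain.
Insert 514: h=0, bucket 0 nonempty → append to chain.
Insert 295: h=6, bucket 6 nonempty → append to chain.
Insert 246: h=8, bucket 8 nonempty → append to chain.
Insert 547: h=6, bucket 6 nonempty → append to chain.
Final buckets:
0: 190 -> 514
1: -
2: -
3: 67
4: -
5: -
6: 151 -> 736 -> 232 -> 691 -> 295 -> 547
7: -
8: 876 -> 777 -> 246

6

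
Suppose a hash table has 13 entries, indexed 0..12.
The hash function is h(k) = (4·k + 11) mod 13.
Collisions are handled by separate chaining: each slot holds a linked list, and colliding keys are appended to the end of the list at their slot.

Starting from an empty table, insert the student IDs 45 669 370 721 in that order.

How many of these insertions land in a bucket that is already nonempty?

45 -> bucket 9
669 -> bucket 9 (collision)
370 -> bucket 9 (collision)
721 -> bucket 9 (collision)
Final buckets:
0: ∅
1: ∅
2: ∅
3: ∅
4: ∅
5: ∅
6: ∅
7: ∅
8: ∅
9: 45 -> 669 -> 370 -> 721
10: ∅
11: ∅
12: ∅

3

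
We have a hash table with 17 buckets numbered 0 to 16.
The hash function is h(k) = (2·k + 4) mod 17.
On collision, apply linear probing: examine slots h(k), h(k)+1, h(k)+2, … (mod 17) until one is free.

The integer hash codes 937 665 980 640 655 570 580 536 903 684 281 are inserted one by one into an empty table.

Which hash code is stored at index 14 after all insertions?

937: h=8 -> slot 8
665: h=8, probe 8,9 -> slot 9
980: h=9, probe 9,10 -> slot 10
640: h=9, probe 9,10,11 -> slot 11
655: h=5 -> slot 5
570: h=5, probe 5,6 -> slot 6
580: h=8, probe 8,9,10,11,12 -> slot 12
536: h=5, probe 5,6,7 -> slot 7
903: h=8, probe 8,9,10,11,12,13 -> slot 13
684: h=12, probe 12,13,14 -> slot 14
281: h=5, probe 5,6,7,8,9,10,11,12,13,14,15 -> slot 15
Table: [_, _, _, _, _, 655, 570, 536, 937, 665, 980, 640, 580, 903, 684, 281, _]

684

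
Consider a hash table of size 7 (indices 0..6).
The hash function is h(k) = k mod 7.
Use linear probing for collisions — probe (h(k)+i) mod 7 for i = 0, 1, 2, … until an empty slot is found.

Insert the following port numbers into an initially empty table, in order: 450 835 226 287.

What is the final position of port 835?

Insert 450: h=2, slot 2 empty → index 2.
Insert 835: h=2, slot 2 occupied → index 3.
Insert 226: h=2, slots 2,3 occupied → index 4.
Insert 287: h=0, slot 0 empty → index 0.
Table: [287, ∅, 450, 835, 226, ∅, ∅]

3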